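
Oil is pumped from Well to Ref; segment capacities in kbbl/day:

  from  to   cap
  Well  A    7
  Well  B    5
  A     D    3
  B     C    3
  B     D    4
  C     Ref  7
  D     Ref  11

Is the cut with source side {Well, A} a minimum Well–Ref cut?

Given cut capacity: 5 + 3 = 8.
Augment Well→A→D→Ref: bottleneck 3, flow now 3.
Augment Well→B→C→Ref: bottleneck 3, flow now 6.
Augment Well→B→D→Ref: bottleneck 2, flow now 8.
No augmenting path remains; maximum flow = 8.
Cut capacity 8 equals the max flow, so it is a minimum cut.

Yes — it is a minimum cut (capacity 8).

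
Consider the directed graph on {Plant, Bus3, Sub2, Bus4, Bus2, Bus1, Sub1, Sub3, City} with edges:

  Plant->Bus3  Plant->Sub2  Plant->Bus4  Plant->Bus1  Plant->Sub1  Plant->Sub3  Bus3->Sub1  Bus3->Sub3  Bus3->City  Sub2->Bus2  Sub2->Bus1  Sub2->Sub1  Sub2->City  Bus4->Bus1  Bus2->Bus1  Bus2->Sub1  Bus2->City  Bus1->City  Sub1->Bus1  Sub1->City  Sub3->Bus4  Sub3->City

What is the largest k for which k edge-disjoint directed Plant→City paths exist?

Assign every edge capacity 1; by Menger, the answer equals the max flow.
Path Plant→Bus3→City (+1); total 1.
Path Plant→Sub2→City (+1); total 2.
Path Plant→Bus1→City (+1); total 3.
Path Plant→Sub1→City (+1); total 4.
Path Plant→Sub3→City (+1); total 5.
No residual Plant→City path; max flow = 5.
Certifying cut of size 5: {Bus1→City, Plant→Bus3, Plant→Sub1, Plant→Sub2, Plant→Sub3}.

5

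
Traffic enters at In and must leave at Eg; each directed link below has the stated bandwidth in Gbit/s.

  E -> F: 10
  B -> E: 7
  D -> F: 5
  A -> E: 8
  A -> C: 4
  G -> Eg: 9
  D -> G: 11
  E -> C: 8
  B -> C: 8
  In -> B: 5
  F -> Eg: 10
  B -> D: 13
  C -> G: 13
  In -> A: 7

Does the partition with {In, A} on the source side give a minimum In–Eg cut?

Given cut capacity: 5 + 4 + 8 = 17.
Augment In→A→C→G→Eg: bottleneck 4, flow now 4.
Augment In→A→E→F→Eg: bottleneck 3, flow now 7.
Augment In→B→C→G→Eg: bottleneck 5, flow now 12.
No augmenting path remains; maximum flow = 12.
In the residual graph, reachable from In: {In}.
Min-cut edges: In→A (7), In→B (5); capacity 7 + 5 = 12.
Cut capacity 17 exceeds the max flow 12, so it is not minimum.

No — its capacity is 17, but the minimum cut has capacity 12.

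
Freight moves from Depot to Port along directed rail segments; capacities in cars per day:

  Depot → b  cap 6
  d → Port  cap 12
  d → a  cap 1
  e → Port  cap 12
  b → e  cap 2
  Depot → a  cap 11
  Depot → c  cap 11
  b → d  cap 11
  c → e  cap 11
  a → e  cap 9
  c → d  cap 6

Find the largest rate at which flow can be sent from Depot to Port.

Augment Depot→a→e→Port: bottleneck 9, flow now 9.
Augment Depot→b→d→Port: bottleneck 6, flow now 15.
Augment Depot→c→d→Port: bottleneck 6, flow now 21.
Augment Depot→c→e→Port: bottleneck 3, flow now 24.
No augmenting path remains; maximum flow = 24.
In the residual graph, reachable from Depot: {Depot, a, c, e}.
Min-cut edges: Depot→b (6), c→d (6), e→Port (12); capacity 6 + 6 + 12 = 24.
This cut is saturated, so no flow can exceed 24.

24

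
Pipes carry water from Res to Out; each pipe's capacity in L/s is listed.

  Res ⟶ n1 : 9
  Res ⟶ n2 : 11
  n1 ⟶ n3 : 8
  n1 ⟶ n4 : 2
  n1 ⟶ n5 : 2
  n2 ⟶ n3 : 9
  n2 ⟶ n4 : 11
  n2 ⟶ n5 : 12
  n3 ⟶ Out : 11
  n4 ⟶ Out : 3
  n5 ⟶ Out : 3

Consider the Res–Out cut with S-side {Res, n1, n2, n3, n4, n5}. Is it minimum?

Yes — it is a minimum cut (capacity 17).

Given cut capacity: 11 + 3 + 3 = 17.
Augment Res→n1→n3→Out: bottleneck 8, flow now 8.
Augment Res→n1→n4→Out: bottleneck 1, flow now 9.
Augment Res→n2→n3→Out: bottleneck 3, flow now 12.
Augment Res→n2→n4→Out: bottleneck 2, flow now 14.
Augment Res→n2→n5→Out: bottleneck 3, flow now 17.
No augmenting path remains; maximum flow = 17.
Cut capacity 17 equals the max flow, so it is a minimum cut.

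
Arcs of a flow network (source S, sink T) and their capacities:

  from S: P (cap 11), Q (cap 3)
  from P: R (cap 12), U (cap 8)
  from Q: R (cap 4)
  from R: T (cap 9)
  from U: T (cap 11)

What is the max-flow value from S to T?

14

Augment S→P→R→T: bottleneck 9, flow now 9.
Augment S→P→U→T: bottleneck 2, flow now 11.
Augment S→Q→R→P→U→T: bottleneck 3, flow now 14. (uses reverse residual edge)
No augmenting path remains; maximum flow = 14.
In the residual graph, reachable from S: {S}.
Min-cut edges: S→P (11), S→Q (3); capacity 11 + 3 = 14.
This cut is saturated, so no flow can exceed 14.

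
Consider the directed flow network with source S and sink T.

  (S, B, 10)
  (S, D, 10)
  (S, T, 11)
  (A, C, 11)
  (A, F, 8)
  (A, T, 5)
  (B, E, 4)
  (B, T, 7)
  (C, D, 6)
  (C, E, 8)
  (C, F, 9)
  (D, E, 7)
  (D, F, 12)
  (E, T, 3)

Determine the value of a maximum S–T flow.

21

Augment S→T: bottleneck 11, flow now 11.
Augment S→B→T: bottleneck 7, flow now 18.
Augment S→B→E→T: bottleneck 3, flow now 21.
No augmenting path remains; maximum flow = 21.
In the residual graph, reachable from S: {S, B, D, E, F}.
Min-cut edges: S→T (11), B→T (7), E→T (3); capacity 11 + 7 + 3 = 21.
This cut is saturated, so no flow can exceed 21.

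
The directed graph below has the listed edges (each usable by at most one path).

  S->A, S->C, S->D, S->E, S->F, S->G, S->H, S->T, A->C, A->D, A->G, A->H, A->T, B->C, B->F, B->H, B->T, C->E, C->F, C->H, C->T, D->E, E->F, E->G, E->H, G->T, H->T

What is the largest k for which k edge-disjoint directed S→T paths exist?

5

Assign every edge capacity 1; by Menger, the answer equals the max flow.
Path S→T (+1); total 1.
Path S→A→T (+1); total 2.
Path S→C→T (+1); total 3.
Path S→G→T (+1); total 4.
Path S→H→T (+1); total 5.
No residual S→T path; max flow = 5.
Certifying cut of size 5: {G→T, H→T, S→A, S→C, S→T}.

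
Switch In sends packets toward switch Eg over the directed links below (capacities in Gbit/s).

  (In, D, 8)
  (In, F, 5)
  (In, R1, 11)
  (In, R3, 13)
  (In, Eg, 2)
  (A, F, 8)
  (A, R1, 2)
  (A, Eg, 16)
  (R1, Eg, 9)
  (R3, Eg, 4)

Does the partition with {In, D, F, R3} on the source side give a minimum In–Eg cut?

No — its capacity is 17, but the minimum cut has capacity 15.

Given cut capacity: 11 + 2 + 4 = 17.
Augment In→Eg: bottleneck 2, flow now 2.
Augment In→R1→Eg: bottleneck 9, flow now 11.
Augment In→R3→Eg: bottleneck 4, flow now 15.
No augmenting path remains; maximum flow = 15.
In the residual graph, reachable from In: {In, D, F, R1, R3}.
Min-cut edges: In→Eg (2), R1→Eg (9), R3→Eg (4); capacity 2 + 9 + 4 = 15.
Cut capacity 17 exceeds the max flow 15, so it is not minimum.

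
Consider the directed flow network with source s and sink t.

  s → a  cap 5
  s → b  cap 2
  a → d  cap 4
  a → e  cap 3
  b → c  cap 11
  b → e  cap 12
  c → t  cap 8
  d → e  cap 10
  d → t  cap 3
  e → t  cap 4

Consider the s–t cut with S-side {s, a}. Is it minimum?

No — its capacity is 9, but the minimum cut has capacity 7.

Given cut capacity: 2 + 4 + 3 = 9.
Augment s→a→d→t: bottleneck 3, flow now 3.
Augment s→a→e→t: bottleneck 2, flow now 5.
Augment s→b→c→t: bottleneck 2, flow now 7.
No augmenting path remains; maximum flow = 7.
In the residual graph, reachable from s: {s}.
Min-cut edges: s→a (5), s→b (2); capacity 5 + 2 = 7.
Cut capacity 9 exceeds the max flow 7, so it is not minimum.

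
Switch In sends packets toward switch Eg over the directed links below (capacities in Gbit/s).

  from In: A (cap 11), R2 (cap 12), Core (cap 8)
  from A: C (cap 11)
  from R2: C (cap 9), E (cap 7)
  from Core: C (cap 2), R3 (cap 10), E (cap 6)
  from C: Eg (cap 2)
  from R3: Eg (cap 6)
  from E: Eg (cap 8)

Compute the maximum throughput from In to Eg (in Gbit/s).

Augment In→A→C→Eg: bottleneck 2, flow now 2.
Augment In→R2→E→Eg: bottleneck 7, flow now 9.
Augment In→Core→R3→Eg: bottleneck 6, flow now 15.
Augment In→Core→E→Eg: bottleneck 1, flow now 16.
No augmenting path remains; maximum flow = 16.
In the residual graph, reachable from In: {In, A, R2, Core, C, R3, E}.
Min-cut edges: C→Eg (2), R3→Eg (6), E→Eg (8); capacity 2 + 6 + 8 = 16.
This cut is saturated, so no flow can exceed 16.

16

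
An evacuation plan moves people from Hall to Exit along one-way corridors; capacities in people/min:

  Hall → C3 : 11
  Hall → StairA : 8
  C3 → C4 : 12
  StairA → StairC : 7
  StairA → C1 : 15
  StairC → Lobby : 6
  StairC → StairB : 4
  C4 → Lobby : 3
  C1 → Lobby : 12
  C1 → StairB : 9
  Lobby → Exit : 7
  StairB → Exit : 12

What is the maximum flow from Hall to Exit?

11

Augment Hall→C3→C4→Lobby→Exit: bottleneck 3, flow now 3.
Augment Hall→StairA→StairC→Lobby→Exit: bottleneck 4, flow now 7.
Augment Hall→StairA→StairC→StairB→Exit: bottleneck 3, flow now 10.
Augment Hall→StairA→C1→StairB→Exit: bottleneck 1, flow now 11.
No augmenting path remains; maximum flow = 11.
In the residual graph, reachable from Hall: {Hall, C3, C4}.
Min-cut edges: Hall→StairA (8), C4→Lobby (3); capacity 8 + 3 = 11.
This cut is saturated, so no flow can exceed 11.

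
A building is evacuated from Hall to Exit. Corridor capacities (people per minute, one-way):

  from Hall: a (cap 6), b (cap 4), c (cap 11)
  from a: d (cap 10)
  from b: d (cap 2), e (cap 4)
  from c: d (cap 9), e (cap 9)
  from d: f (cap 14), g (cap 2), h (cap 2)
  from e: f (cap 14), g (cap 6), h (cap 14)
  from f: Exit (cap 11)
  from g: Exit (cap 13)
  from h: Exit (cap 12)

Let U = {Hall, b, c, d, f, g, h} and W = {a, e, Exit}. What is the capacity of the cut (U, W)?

55

Edges leaving {Hall, b, c, d, f, g, h}: Hall→a (6), b→e (4), c→e (9), f→Exit (11), g→Exit (13), h→Exit (12).
Cut capacity = 6 + 4 + 9 + 11 + 13 + 12 = 55.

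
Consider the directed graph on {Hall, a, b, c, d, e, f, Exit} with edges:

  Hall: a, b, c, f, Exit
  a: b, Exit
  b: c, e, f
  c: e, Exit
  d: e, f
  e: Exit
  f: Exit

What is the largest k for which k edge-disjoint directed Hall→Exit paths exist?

Assign every edge capacity 1; by Menger, the answer equals the max flow.
Path Hall→Exit (+1); total 1.
Path Hall→a→Exit (+1); total 2.
Path Hall→c→Exit (+1); total 3.
Path Hall→f→Exit (+1); total 4.
Path Hall→b→e→Exit (+1); total 5.
No residual Hall→Exit path; max flow = 5.
Certifying cut of size 5: {Hall→Exit, Hall→a, Hall→b, Hall→c, Hall→f}.

5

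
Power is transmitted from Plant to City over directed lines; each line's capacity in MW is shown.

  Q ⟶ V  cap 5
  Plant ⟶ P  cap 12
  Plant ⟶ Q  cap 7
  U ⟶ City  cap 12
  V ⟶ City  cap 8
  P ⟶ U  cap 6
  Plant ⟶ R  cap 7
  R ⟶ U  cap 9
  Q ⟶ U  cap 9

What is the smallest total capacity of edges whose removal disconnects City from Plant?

Augment Plant→P→U→City: bottleneck 6, flow now 6.
Augment Plant→Q→U→City: bottleneck 6, flow now 12.
Augment Plant→Q→V→City: bottleneck 1, flow now 13.
Augment Plant→R→U→Q→V→City: bottleneck 4, flow now 17. (uses reverse residual edge)
No augmenting path remains; maximum flow = 17.
By max-flow min-cut, the minimum cut capacity equals the max flow.
In the residual graph, reachable from Plant: {Plant, P, Q, R, U}.
Min-cut edges: Q→V (5), U→City (12); capacity 5 + 12 = 17.

17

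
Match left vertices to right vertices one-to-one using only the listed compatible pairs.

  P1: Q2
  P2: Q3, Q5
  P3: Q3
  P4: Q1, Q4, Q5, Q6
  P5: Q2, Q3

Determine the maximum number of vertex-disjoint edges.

Unit-capacity flow: source→left, listed edges, right→sink; max matching = max flow.
Augmenting path P1→Q2 (+1); matched 1.
Augmenting path P2→Q3 (+1); matched 2.
Augmenting path P4→Q1 (+1); matched 3.
Augmenting path P3→Q3→P2→Q5 (+1); matched 4.
No augmenting path remains; maximum matching = 4.
König certificate: {P2, P4, Q2, Q3} is a vertex cover of size 4 (every listed pair touches it), so no matching can be larger.

4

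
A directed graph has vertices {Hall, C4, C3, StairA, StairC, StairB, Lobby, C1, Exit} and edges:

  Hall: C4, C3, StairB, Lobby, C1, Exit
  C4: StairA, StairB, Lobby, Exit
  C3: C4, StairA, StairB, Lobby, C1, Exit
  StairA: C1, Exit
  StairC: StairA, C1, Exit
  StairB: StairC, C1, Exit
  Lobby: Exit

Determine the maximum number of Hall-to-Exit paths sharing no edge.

Assign every edge capacity 1; by Menger, the answer equals the max flow.
Path Hall→Exit (+1); total 1.
Path Hall→C4→Exit (+1); total 2.
Path Hall→C3→Exit (+1); total 3.
Path Hall→StairB→Exit (+1); total 4.
Path Hall→Lobby→Exit (+1); total 5.
No residual Hall→Exit path; max flow = 5.
Certifying cut of size 5: {Hall→C3, Hall→C4, Hall→Exit, Hall→Lobby, Hall→StairB}.

5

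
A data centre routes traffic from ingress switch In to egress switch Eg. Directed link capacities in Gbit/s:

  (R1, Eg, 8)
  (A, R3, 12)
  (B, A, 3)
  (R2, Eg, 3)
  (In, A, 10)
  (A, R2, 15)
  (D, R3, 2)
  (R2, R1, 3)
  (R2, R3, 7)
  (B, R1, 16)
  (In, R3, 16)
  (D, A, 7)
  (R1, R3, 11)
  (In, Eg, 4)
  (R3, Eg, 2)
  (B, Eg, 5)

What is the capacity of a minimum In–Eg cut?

Augment In→Eg: bottleneck 4, flow now 4.
Augment In→R3→Eg: bottleneck 2, flow now 6.
Augment In→A→R2→Eg: bottleneck 3, flow now 9.
Augment In→A→R2→R1→Eg: bottleneck 3, flow now 12.
No augmenting path remains; maximum flow = 12.
By max-flow min-cut, the minimum cut capacity equals the max flow.
In the residual graph, reachable from In: {In, A, R2, R3}.
Min-cut edges: In→Eg (4), R2→R1 (3), R2→Eg (3), R3→Eg (2); capacity 4 + 3 + 3 + 2 = 12.

12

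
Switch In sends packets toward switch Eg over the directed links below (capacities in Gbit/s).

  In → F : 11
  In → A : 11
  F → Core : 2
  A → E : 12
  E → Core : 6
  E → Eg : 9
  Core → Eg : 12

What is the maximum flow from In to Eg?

13

Augment In→F→Core→Eg: bottleneck 2, flow now 2.
Augment In→A→E→Eg: bottleneck 9, flow now 11.
Augment In→A→E→Core→Eg: bottleneck 2, flow now 13.
No augmenting path remains; maximum flow = 13.
In the residual graph, reachable from In: {In, F}.
Min-cut edges: In→A (11), F→Core (2); capacity 11 + 2 = 13.
This cut is saturated, so no flow can exceed 13.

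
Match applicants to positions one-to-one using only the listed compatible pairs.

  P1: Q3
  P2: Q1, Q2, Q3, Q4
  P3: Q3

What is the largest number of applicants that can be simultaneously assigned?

2

Unit-capacity flow: source→left, listed edges, right→sink; max matching = max flow.
Augmenting path P1→Q3 (+1); matched 1.
Augmenting path P2→Q1 (+1); matched 2.
No augmenting path remains; maximum matching = 2.
König certificate: {P2, Q3} is a vertex cover of size 2 (every listed pair touches it), so no matching can be larger.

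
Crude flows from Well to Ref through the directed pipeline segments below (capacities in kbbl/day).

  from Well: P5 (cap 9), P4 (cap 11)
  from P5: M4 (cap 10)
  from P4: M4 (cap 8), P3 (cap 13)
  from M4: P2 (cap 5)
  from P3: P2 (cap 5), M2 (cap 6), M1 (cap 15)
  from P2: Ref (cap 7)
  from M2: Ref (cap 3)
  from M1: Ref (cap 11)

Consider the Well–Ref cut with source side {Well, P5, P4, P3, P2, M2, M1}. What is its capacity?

39

Edges leaving {Well, P5, P4, P3, P2, M2, M1}: P5→M4 (10), P4→M4 (8), P2→Ref (7), M2→Ref (3), M1→Ref (11).
Cut capacity = 10 + 8 + 7 + 3 + 11 = 39.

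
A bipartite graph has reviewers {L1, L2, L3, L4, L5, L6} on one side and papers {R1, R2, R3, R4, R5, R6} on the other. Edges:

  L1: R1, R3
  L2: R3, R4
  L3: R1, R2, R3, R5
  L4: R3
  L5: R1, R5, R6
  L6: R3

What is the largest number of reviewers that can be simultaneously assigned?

5

Unit-capacity flow: source→left, listed edges, right→sink; max matching = max flow.
Augmenting path L1→R1 (+1); matched 1.
Augmenting path L2→R3 (+1); matched 2.
Augmenting path L3→R2 (+1); matched 3.
Augmenting path L5→R5 (+1); matched 4.
Augmenting path L4→R3→L2→R4 (+1); matched 5.
No augmenting path remains; maximum matching = 5.
König certificate: {L1, L2, L3, L5, R3} is a vertex cover of size 5 (every listed pair touches it), so no matching can be larger.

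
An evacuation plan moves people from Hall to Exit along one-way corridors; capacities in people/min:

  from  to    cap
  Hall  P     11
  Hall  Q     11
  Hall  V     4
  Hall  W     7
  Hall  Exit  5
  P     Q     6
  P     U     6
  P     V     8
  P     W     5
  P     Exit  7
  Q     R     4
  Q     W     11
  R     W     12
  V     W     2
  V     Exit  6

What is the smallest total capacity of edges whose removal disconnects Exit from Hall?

18

Augment Hall→Exit: bottleneck 5, flow now 5.
Augment Hall→P→Exit: bottleneck 7, flow now 12.
Augment Hall→V→Exit: bottleneck 4, flow now 16.
Augment Hall→P→V→Exit: bottleneck 2, flow now 18.
No augmenting path remains; maximum flow = 18.
By max-flow min-cut, the minimum cut capacity equals the max flow.
In the residual graph, reachable from Hall: {Hall, P, Q, R, U, V, W}.
Min-cut edges: Hall→Exit (5), P→Exit (7), V→Exit (6); capacity 5 + 7 + 6 = 18.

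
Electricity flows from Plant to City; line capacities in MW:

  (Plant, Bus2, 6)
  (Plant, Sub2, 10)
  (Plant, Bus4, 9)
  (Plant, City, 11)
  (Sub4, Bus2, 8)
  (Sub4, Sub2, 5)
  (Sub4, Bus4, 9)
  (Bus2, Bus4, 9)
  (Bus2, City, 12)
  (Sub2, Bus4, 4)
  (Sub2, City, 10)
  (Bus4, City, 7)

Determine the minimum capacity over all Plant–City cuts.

Augment Plant→City: bottleneck 11, flow now 11.
Augment Plant→Bus2→City: bottleneck 6, flow now 17.
Augment Plant→Sub2→City: bottleneck 10, flow now 27.
Augment Plant→Bus4→City: bottleneck 7, flow now 34.
No augmenting path remains; maximum flow = 34.
By max-flow min-cut, the minimum cut capacity equals the max flow.
In the residual graph, reachable from Plant: {Plant, Bus4}.
Min-cut edges: Plant→Bus2 (6), Plant→Sub2 (10), Plant→City (11), Bus4→City (7); capacity 6 + 10 + 11 + 7 = 34.

34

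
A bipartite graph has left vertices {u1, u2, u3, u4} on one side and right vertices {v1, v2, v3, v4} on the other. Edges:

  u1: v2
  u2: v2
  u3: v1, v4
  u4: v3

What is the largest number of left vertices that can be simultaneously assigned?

3

Unit-capacity flow: source→left, listed edges, right→sink; max matching = max flow.
Augmenting path u1→v2 (+1); matched 1.
Augmenting path u3→v1 (+1); matched 2.
Augmenting path u4→v3 (+1); matched 3.
No augmenting path remains; maximum matching = 3.
König certificate: {u3, u4, v2} is a vertex cover of size 3 (every listed pair touches it), so no matching can be larger.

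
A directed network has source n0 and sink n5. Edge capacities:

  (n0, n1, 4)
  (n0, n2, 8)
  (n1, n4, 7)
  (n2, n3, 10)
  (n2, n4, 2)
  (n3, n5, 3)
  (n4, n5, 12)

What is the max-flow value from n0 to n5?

9

Augment n0→n1→n4→n5: bottleneck 4, flow now 4.
Augment n0→n2→n3→n5: bottleneck 3, flow now 7.
Augment n0→n2→n4→n5: bottleneck 2, flow now 9.
No augmenting path remains; maximum flow = 9.
In the residual graph, reachable from n0: {n0, n2, n3}.
Min-cut edges: n0→n1 (4), n2→n4 (2), n3→n5 (3); capacity 4 + 2 + 3 = 9.
This cut is saturated, so no flow can exceed 9.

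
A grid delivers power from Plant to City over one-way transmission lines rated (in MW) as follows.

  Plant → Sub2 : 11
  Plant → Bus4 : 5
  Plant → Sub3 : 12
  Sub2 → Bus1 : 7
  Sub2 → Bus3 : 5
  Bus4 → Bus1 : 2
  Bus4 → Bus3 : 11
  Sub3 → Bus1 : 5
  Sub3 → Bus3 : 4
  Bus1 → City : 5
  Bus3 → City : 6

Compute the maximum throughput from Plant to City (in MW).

Augment Plant→Sub2→Bus1→City: bottleneck 5, flow now 5.
Augment Plant→Sub2→Bus3→City: bottleneck 5, flow now 10.
Augment Plant→Bus4→Bus3→City: bottleneck 1, flow now 11.
No augmenting path remains; maximum flow = 11.
In the residual graph, reachable from Plant: {Plant, Sub2, Bus4, Sub3, Bus1, Bus3}.
Min-cut edges: Bus1→City (5), Bus3→City (6); capacity 5 + 6 = 11.
This cut is saturated, so no flow can exceed 11.

11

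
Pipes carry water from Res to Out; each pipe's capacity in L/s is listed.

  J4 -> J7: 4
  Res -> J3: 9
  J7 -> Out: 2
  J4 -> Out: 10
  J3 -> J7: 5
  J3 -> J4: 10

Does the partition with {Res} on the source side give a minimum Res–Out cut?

Given cut capacity: 9 = 9.
Augment Res→J3→J7→Out: bottleneck 2, flow now 2.
Augment Res→J3→J4→Out: bottleneck 7, flow now 9.
No augmenting path remains; maximum flow = 9.
Cut capacity 9 equals the max flow, so it is a minimum cut.

Yes — it is a minimum cut (capacity 9).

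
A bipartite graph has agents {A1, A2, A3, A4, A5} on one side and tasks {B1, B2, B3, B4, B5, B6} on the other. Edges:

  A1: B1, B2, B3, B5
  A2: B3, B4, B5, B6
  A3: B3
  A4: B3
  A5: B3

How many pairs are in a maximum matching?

3

Unit-capacity flow: source→left, listed edges, right→sink; max matching = max flow.
Augmenting path A1→B1 (+1); matched 1.
Augmenting path A2→B3 (+1); matched 2.
Augmenting path A3→B3→A2→B4 (+1); matched 3.
No augmenting path remains; maximum matching = 3.
König certificate: {A1, A2, B3} is a vertex cover of size 3 (every listed pair touches it), so no matching can be larger.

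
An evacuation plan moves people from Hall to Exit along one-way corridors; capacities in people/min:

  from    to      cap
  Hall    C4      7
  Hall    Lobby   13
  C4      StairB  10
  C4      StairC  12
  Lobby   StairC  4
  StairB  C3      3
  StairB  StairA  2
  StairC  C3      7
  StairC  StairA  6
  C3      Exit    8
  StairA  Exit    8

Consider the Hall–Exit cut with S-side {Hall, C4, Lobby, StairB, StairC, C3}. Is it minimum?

Given cut capacity: 2 + 6 + 8 = 16.
Augment Hall→C4→StairB→C3→Exit: bottleneck 3, flow now 3.
Augment Hall→C4→StairB→StairA→Exit: bottleneck 2, flow now 5.
Augment Hall→C4→StairC→C3→Exit: bottleneck 2, flow now 7.
Augment Hall→Lobby→StairC→C3→Exit: bottleneck 3, flow now 10.
Augment Hall→Lobby→StairC→StairA→Exit: bottleneck 1, flow now 11.
No augmenting path remains; maximum flow = 11.
In the residual graph, reachable from Hall: {Hall, Lobby}.
Min-cut edges: Hall→C4 (7), Lobby→StairC (4); capacity 7 + 4 = 11.
Cut capacity 16 exceeds the max flow 11, so it is not minimum.

No — its capacity is 16, but the minimum cut has capacity 11.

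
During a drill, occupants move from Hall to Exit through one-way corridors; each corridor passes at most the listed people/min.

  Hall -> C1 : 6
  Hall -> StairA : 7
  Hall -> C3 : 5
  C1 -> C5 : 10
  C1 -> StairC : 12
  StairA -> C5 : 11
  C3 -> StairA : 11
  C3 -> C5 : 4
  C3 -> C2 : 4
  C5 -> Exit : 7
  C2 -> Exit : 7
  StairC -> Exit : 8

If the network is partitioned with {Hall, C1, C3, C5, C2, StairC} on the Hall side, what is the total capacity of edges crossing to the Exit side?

Edges leaving {Hall, C1, C3, C5, C2, StairC}: Hall→StairA (7), C3→StairA (11), C5→Exit (7), C2→Exit (7), StairC→Exit (8).
Cut capacity = 7 + 11 + 7 + 7 + 8 = 40.

40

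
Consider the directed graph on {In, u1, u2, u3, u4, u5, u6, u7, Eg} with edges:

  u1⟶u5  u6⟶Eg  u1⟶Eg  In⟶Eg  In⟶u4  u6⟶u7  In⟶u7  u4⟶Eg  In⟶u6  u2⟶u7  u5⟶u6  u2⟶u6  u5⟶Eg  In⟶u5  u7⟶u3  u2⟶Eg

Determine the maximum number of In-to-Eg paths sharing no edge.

4

Assign every edge capacity 1; by Menger, the answer equals the max flow.
Path In→Eg (+1); total 1.
Path In→u4→Eg (+1); total 2.
Path In→u5→Eg (+1); total 3.
Path In→u6→Eg (+1); total 4.
No residual In→Eg path; max flow = 4.
Certifying cut of size 4: {In→Eg, In→u4, In→u5, In→u6}.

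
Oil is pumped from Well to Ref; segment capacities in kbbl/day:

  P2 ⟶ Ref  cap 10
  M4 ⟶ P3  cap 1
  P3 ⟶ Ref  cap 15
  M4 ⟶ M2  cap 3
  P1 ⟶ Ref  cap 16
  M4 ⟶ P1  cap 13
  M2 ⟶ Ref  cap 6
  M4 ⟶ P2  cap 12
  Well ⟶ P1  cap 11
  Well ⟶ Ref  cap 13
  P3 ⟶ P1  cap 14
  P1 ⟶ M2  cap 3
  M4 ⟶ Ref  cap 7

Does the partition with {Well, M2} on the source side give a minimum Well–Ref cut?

Given cut capacity: 11 + 13 + 6 = 30.
Augment Well→Ref: bottleneck 13, flow now 13.
Augment Well→P1→Ref: bottleneck 11, flow now 24.
No augmenting path remains; maximum flow = 24.
In the residual graph, reachable from Well: {Well}.
Min-cut edges: Well→P1 (11), Well→Ref (13); capacity 11 + 13 = 24.
Cut capacity 30 exceeds the max flow 24, so it is not minimum.

No — its capacity is 30, but the minimum cut has capacity 24.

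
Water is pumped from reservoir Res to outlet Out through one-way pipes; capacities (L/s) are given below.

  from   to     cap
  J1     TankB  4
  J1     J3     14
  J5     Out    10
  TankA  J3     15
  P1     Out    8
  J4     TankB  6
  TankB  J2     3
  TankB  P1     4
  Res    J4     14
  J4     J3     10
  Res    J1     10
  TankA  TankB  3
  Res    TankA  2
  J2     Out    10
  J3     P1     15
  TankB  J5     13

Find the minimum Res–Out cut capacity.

20

Augment Res→J1→TankB→J5→Out: bottleneck 4, flow now 4.
Augment Res→J1→J3→P1→Out: bottleneck 6, flow now 10.
Augment Res→TankA→TankB→J5→Out: bottleneck 2, flow now 12.
Augment Res→J4→TankB→J5→Out: bottleneck 4, flow now 16.
Augment Res→J4→TankB→J2→Out: bottleneck 2, flow now 18.
Augment Res→J4→J3→P1→Out: bottleneck 2, flow now 20.
No augmenting path remains; maximum flow = 20.
By max-flow min-cut, the minimum cut capacity equals the max flow.
In the residual graph, reachable from Res: {Res, J1, J4, J3, P1}.
Min-cut edges: Res→TankA (2), J1→TankB (4), J4→TankB (6), P1→Out (8); capacity 2 + 4 + 6 + 8 = 20.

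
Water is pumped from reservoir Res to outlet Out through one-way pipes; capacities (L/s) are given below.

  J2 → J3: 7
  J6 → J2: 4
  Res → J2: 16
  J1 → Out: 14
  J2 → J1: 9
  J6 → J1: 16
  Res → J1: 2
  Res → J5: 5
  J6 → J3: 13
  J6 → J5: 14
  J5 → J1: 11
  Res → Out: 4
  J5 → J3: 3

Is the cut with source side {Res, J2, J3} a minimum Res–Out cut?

No — its capacity is 20, but the minimum cut has capacity 18.

Given cut capacity: 5 + 2 + 4 + 9 = 20.
Augment Res→Out: bottleneck 4, flow now 4.
Augment Res→J1→Out: bottleneck 2, flow now 6.
Augment Res→J5→J1→Out: bottleneck 5, flow now 11.
Augment Res→J2→J1→Out: bottleneck 7, flow now 18.
No augmenting path remains; maximum flow = 18.
In the residual graph, reachable from Res: {Res, J5, J2, J1, J3}.
Min-cut edges: Res→Out (4), J1→Out (14); capacity 4 + 14 = 18.
Cut capacity 20 exceeds the max flow 18, so it is not minimum.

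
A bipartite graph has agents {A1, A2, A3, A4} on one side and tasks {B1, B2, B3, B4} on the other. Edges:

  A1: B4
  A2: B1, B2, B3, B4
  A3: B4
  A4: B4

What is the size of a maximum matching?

2

Unit-capacity flow: source→left, listed edges, right→sink; max matching = max flow.
Augmenting path A1→B4 (+1); matched 1.
Augmenting path A2→B1 (+1); matched 2.
No augmenting path remains; maximum matching = 2.
König certificate: {A2, B4} is a vertex cover of size 2 (every listed pair touches it), so no matching can be larger.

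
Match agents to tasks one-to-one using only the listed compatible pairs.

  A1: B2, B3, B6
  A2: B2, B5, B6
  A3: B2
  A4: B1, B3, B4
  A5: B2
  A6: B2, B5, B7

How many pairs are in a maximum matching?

5

Unit-capacity flow: source→left, listed edges, right→sink; max matching = max flow.
Augmenting path A1→B2 (+1); matched 1.
Augmenting path A2→B5 (+1); matched 2.
Augmenting path A4→B1 (+1); matched 3.
Augmenting path A6→B7 (+1); matched 4.
Augmenting path A3→B2→A1→B3 (+1); matched 5.
No augmenting path remains; maximum matching = 5.
König certificate: {A1, A2, A4, A6, B2} is a vertex cover of size 5 (every listed pair touches it), so no matching can be larger.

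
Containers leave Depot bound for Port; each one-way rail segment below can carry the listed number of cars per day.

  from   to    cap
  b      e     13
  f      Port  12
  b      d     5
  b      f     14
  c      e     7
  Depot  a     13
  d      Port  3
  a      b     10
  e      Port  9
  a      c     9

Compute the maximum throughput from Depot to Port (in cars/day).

13

Augment Depot→a→b→d→Port: bottleneck 3, flow now 3.
Augment Depot→a→b→e→Port: bottleneck 7, flow now 10.
Augment Depot→a→c→e→Port: bottleneck 2, flow now 12.
Augment Depot→a→c→e→b→f→Port: bottleneck 1, flow now 13. (uses reverse residual edge)
No augmenting path remains; maximum flow = 13.
In the residual graph, reachable from Depot: {Depot}.
Min-cut edges: Depot→a (13); capacity 13 = 13.
This cut is saturated, so no flow can exceed 13.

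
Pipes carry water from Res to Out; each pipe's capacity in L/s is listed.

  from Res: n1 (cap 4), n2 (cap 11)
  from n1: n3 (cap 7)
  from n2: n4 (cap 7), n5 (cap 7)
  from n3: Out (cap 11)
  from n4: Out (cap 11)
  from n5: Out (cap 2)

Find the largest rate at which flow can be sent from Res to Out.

13

Augment Res→n1→n3→Out: bottleneck 4, flow now 4.
Augment Res→n2→n4→Out: bottleneck 7, flow now 11.
Augment Res→n2→n5→Out: bottleneck 2, flow now 13.
No augmenting path remains; maximum flow = 13.
In the residual graph, reachable from Res: {Res, n2, n5}.
Min-cut edges: Res→n1 (4), n2→n4 (7), n5→Out (2); capacity 4 + 7 + 2 = 13.
This cut is saturated, so no flow can exceed 13.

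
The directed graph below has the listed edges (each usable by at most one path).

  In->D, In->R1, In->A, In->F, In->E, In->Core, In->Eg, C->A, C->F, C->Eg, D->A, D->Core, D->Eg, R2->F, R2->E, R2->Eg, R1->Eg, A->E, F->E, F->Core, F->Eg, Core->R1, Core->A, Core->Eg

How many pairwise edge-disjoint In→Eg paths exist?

Assign every edge capacity 1; by Menger, the answer equals the max flow.
Path In→Eg (+1); total 1.
Path In→D→Eg (+1); total 2.
Path In→R1→Eg (+1); total 3.
Path In→F→Eg (+1); total 4.
Path In→Core→Eg (+1); total 5.
No residual In→Eg path; max flow = 5.
Certifying cut of size 5: {In→Core, In→D, In→Eg, In→F, In→R1}.

5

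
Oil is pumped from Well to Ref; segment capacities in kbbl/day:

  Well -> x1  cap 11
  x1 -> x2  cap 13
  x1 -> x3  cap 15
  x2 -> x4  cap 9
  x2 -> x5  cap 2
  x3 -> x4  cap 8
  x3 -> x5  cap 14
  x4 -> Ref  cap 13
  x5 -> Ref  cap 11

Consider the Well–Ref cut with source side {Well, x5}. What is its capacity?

22

Edges leaving {Well, x5}: Well→x1 (11), x5→Ref (11).
Cut capacity = 11 + 11 = 22.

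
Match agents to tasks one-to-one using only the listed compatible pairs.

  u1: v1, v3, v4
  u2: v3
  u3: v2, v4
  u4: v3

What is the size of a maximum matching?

3

Unit-capacity flow: source→left, listed edges, right→sink; max matching = max flow.
Augmenting path u1→v1 (+1); matched 1.
Augmenting path u2→v3 (+1); matched 2.
Augmenting path u3→v2 (+1); matched 3.
No augmenting path remains; maximum matching = 3.
König certificate: {u1, u3, v3} is a vertex cover of size 3 (every listed pair touches it), so no matching can be larger.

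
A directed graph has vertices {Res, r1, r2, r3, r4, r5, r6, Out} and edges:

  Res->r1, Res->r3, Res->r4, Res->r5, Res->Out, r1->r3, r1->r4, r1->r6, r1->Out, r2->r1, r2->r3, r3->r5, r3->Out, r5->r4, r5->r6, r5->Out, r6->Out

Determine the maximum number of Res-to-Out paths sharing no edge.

Assign every edge capacity 1; by Menger, the answer equals the max flow.
Path Res→Out (+1); total 1.
Path Res→r1→Out (+1); total 2.
Path Res→r3→Out (+1); total 3.
Path Res→r5→Out (+1); total 4.
No residual Res→Out path; max flow = 4.
Certifying cut of size 4: {Res→Out, Res→r1, Res→r3, Res→r5}.

4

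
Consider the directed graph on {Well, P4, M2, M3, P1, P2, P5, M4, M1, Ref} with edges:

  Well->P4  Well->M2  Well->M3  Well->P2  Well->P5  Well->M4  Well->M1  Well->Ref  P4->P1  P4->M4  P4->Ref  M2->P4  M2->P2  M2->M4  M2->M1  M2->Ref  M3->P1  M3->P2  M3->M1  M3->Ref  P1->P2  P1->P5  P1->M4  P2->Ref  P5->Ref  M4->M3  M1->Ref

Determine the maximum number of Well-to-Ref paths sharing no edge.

Assign every edge capacity 1; by Menger, the answer equals the max flow.
Path Well→Ref (+1); total 1.
Path Well→P4→Ref (+1); total 2.
Path Well→M2→Ref (+1); total 3.
Path Well→M3→Ref (+1); total 4.
Path Well→P2→Ref (+1); total 5.
Path Well→P5→Ref (+1); total 6.
Path Well→M1→Ref (+1); total 7.
No residual Well→Ref path; max flow = 7.
Certifying cut of size 7: {M1→Ref, M3→Ref, P2→Ref, P5→Ref, Well→M2, Well→P4, Well→Ref}.

7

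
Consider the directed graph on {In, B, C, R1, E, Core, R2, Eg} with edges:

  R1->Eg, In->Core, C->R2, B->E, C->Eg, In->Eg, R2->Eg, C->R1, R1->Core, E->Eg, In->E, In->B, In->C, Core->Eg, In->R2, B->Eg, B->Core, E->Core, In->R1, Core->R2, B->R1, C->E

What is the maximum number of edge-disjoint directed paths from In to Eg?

Assign every edge capacity 1; by Menger, the answer equals the max flow.
Path In→Eg (+1); total 1.
Path In→B→Eg (+1); total 2.
Path In→C→Eg (+1); total 3.
Path In→R1→Eg (+1); total 4.
Path In→E→Eg (+1); total 5.
Path In→Core→Eg (+1); total 6.
Path In→R2→Eg (+1); total 7.
No residual In→Eg path; max flow = 7.
Certifying cut of size 7: {In→B, In→C, In→Core, In→E, In→Eg, In→R1, In→R2}.

7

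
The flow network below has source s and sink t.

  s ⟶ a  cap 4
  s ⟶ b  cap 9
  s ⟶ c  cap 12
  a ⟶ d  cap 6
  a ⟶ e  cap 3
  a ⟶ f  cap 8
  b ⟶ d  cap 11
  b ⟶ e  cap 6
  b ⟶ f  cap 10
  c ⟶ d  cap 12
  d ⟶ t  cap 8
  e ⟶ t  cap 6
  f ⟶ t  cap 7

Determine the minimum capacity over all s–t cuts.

Augment s→a→d→t: bottleneck 4, flow now 4.
Augment s→b→d→t: bottleneck 4, flow now 8.
Augment s→b→e→t: bottleneck 5, flow now 13.
Augment s→c→d→a→e→t: bottleneck 1, flow now 14. (uses reverse residual edge)
Augment s→c→d→a→f→t: bottleneck 3, flow now 17. (uses reverse residual edge)
Augment s→c→d→b→f→t: bottleneck 4, flow now 21. (uses reverse residual edge)
No augmenting path remains; maximum flow = 21.
By max-flow min-cut, the minimum cut capacity equals the max flow.
In the residual graph, reachable from s: {s, c, d}.
Min-cut edges: s→a (4), s→b (9), d→t (8); capacity 4 + 9 + 8 = 21.

21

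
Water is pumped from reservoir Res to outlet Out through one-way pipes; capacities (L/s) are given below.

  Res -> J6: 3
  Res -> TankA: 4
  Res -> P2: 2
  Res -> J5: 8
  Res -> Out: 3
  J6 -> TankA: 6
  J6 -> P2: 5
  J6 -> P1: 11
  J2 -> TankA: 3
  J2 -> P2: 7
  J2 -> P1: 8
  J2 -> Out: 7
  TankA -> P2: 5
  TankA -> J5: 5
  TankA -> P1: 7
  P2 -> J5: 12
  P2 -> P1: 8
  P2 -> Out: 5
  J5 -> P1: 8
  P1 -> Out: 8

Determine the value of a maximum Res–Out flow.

Augment Res→Out: bottleneck 3, flow now 3.
Augment Res→P2→Out: bottleneck 2, flow now 5.
Augment Res→J6→P2→Out: bottleneck 3, flow now 8.
Augment Res→TankA→P1→Out: bottleneck 4, flow now 12.
Augment Res→J5→P1→Out: bottleneck 4, flow now 16.
No augmenting path remains; maximum flow = 16.
In the residual graph, reachable from Res: {Res, J6, TankA, P2, J5, P1}.
Min-cut edges: Res→Out (3), P2→Out (5), P1→Out (8); capacity 3 + 5 + 8 = 16.
This cut is saturated, so no flow can exceed 16.

16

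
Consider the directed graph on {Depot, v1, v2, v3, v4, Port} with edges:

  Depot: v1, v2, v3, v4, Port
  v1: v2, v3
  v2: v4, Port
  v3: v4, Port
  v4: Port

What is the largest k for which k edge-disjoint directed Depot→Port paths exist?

4

Assign every edge capacity 1; by Menger, the answer equals the max flow.
Path Depot→Port (+1); total 1.
Path Depot→v2→Port (+1); total 2.
Path Depot→v3→Port (+1); total 3.
Path Depot→v4→Port (+1); total 4.
No residual Depot→Port path; max flow = 4.
Certifying cut of size 4: {Depot→Port, v2→Port, v3→Port, v4→Port}.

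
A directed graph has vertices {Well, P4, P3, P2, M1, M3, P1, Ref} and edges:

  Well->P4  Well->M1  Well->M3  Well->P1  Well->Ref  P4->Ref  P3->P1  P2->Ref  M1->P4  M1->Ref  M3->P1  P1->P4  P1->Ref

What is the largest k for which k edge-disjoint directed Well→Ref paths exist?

4

Assign every edge capacity 1; by Menger, the answer equals the max flow.
Path Well→Ref (+1); total 1.
Path Well→P4→Ref (+1); total 2.
Path Well→M1→Ref (+1); total 3.
Path Well→P1→Ref (+1); total 4.
No residual Well→Ref path; max flow = 4.
Certifying cut of size 4: {P1→Ref, P4→Ref, Well→M1, Well→Ref}.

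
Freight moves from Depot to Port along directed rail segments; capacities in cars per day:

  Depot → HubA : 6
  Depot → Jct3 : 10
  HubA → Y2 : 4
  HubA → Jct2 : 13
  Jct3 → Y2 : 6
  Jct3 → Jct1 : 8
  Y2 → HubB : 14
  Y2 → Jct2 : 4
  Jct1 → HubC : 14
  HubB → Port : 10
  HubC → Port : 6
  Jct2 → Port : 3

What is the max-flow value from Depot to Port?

Augment Depot→HubA→Jct2→Port: bottleneck 3, flow now 3.
Augment Depot→HubA→Y2→HubB→Port: bottleneck 3, flow now 6.
Augment Depot→Jct3→Y2→HubB→Port: bottleneck 6, flow now 12.
Augment Depot→Jct3→Jct1→HubC→Port: bottleneck 4, flow now 16.
No augmenting path remains; maximum flow = 16.
In the residual graph, reachable from Depot: {Depot}.
Min-cut edges: Depot→HubA (6), Depot→Jct3 (10); capacity 6 + 10 = 16.
This cut is saturated, so no flow can exceed 16.

16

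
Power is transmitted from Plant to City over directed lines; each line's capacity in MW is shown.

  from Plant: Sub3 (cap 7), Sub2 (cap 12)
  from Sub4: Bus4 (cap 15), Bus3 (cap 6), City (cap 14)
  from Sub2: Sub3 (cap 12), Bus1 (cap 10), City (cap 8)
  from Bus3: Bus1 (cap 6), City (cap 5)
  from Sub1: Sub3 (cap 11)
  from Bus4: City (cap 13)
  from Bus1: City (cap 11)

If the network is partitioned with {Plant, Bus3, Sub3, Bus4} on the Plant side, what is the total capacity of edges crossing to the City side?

36

Edges leaving {Plant, Bus3, Sub3, Bus4}: Plant→Sub2 (12), Bus3→Bus1 (6), Bus3→City (5), Bus4→City (13).
Cut capacity = 12 + 6 + 5 + 13 = 36.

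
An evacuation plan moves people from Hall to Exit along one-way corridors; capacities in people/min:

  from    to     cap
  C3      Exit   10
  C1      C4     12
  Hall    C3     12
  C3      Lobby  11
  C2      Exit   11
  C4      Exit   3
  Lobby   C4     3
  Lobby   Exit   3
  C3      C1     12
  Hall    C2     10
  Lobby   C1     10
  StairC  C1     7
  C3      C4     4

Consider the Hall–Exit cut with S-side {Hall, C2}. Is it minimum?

No — its capacity is 23, but the minimum cut has capacity 22.

Given cut capacity: 12 + 11 = 23.
Augment Hall→C3→Exit: bottleneck 10, flow now 10.
Augment Hall→C2→Exit: bottleneck 10, flow now 20.
Augment Hall→C3→Lobby→Exit: bottleneck 2, flow now 22.
No augmenting path remains; maximum flow = 22.
In the residual graph, reachable from Hall: {Hall}.
Min-cut edges: Hall→C3 (12), Hall→C2 (10); capacity 12 + 10 = 22.
Cut capacity 23 exceeds the max flow 22, so it is not minimum.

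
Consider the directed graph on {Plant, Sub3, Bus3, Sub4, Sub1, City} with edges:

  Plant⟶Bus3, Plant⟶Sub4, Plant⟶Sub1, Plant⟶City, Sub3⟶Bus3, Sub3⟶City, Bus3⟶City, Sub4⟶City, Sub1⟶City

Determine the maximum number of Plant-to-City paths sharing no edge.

Assign every edge capacity 1; by Menger, the answer equals the max flow.
Path Plant→City (+1); total 1.
Path Plant→Bus3→City (+1); total 2.
Path Plant→Sub4→City (+1); total 3.
Path Plant→Sub1→City (+1); total 4.
No residual Plant→City path; max flow = 4.
Certifying cut of size 4: {Plant→Bus3, Plant→City, Plant→Sub1, Plant→Sub4}.

4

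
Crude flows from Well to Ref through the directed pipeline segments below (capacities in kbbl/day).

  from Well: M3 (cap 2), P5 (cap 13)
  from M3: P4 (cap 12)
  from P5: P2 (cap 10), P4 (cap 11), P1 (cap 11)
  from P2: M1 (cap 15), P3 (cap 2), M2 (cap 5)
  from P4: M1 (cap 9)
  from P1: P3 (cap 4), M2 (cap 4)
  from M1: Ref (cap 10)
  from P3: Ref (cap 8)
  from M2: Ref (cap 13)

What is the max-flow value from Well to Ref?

15

Augment Well→M3→P4→M1→Ref: bottleneck 2, flow now 2.
Augment Well→P5→P2→M1→Ref: bottleneck 8, flow now 10.
Augment Well→P5→P2→P3→Ref: bottleneck 2, flow now 12.
Augment Well→P5→P1→P3→Ref: bottleneck 3, flow now 15.
No augmenting path remains; maximum flow = 15.
In the residual graph, reachable from Well: {Well}.
Min-cut edges: Well→M3 (2), Well→P5 (13); capacity 2 + 13 = 15.
This cut is saturated, so no flow can exceed 15.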